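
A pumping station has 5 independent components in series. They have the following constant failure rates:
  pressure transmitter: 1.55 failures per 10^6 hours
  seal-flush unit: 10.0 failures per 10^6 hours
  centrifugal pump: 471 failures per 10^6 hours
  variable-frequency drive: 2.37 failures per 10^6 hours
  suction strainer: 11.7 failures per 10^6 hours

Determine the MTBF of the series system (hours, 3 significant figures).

Series of exponential components: λ_sys = Σ λ_i
λ_sys = 0.00000155 + 0.0000100 + 0.000471 + 0.00000237 + 0.0000117 = 4.9662e-04 /h
MTBF = 1 / λ_sys = 2010 h

2010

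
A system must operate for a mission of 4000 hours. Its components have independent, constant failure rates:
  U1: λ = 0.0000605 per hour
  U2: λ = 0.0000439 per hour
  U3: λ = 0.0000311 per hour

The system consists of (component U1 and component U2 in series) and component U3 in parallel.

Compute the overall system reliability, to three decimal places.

0.960

R(U1) = exp(−0.0000605 × 4000) = 0.78506
R(U2) = exp(−0.0000439 × 4000) = 0.83895
R(U3) = exp(−0.0000311 × 4000) = 0.88303
Series (U1 and U2): 0.78506 × 0.83895 = 0.65863
Parallel ([0.65863] and U3): 1 − (1 − 0.65863)(1 − 0.88303) = 0.960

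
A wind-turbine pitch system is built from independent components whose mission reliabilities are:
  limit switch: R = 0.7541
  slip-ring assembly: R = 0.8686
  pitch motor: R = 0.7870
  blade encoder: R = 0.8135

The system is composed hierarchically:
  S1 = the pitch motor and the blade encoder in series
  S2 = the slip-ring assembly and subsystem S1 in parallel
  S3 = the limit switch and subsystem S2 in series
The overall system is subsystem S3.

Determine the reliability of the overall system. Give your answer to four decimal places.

Series (pitch motor and blade encoder): 0.787000 × 0.813500 = 0.640225
Parallel (slip-ring assembly and [0.640225]): 1 − (1 − 0.868600)(1 − 0.640225) = 0.952726
Series (limit switch and [0.952726]): 0.754100 × 0.952726 = 0.7185

0.7185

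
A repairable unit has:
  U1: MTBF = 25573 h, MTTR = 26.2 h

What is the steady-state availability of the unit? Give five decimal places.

0.99898

A(U1) = MTBF/(MTBF+MTTR) = 25573/(25573+26.2) = 0.99898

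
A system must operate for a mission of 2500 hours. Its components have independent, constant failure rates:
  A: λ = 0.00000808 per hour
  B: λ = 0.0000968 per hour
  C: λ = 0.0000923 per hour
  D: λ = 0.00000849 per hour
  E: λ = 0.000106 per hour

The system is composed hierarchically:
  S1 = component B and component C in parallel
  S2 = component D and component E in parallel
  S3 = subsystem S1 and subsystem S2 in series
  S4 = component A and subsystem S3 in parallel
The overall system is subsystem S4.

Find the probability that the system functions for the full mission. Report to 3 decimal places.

R(A) = exp(−0.00000808 × 2500) = 0.98000
R(B) = exp(−0.0000968 × 2500) = 0.78506
R(C) = exp(−0.0000923 × 2500) = 0.79394
R(D) = exp(−0.00000849 × 2500) = 0.97900
R(E) = exp(−0.000106 × 2500) = 0.76721
Parallel (B and C): 1 − (1 − 0.78506)(1 − 0.79394) = 0.95571
Parallel (D and E): 1 − (1 − 0.97900)(1 − 0.76721) = 0.99511
Series ([0.95571] and [0.99511]): 0.95571 × 0.99511 = 0.95104
Parallel (A and [0.95104]): 1 − (1 − 0.98000)(1 − 0.95104) = 0.999

0.999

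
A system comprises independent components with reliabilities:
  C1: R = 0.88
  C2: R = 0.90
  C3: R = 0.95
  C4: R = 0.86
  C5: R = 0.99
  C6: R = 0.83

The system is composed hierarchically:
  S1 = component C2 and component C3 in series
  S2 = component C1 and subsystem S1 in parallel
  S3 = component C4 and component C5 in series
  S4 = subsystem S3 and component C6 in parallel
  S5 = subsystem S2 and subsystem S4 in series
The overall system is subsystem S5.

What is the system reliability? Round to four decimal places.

0.9578

Series (C2 and C3): 0.900000 × 0.950000 = 0.855000
Parallel (C1 and [0.855000]): 1 − (1 − 0.880000)(1 − 0.855000) = 0.982600
Series (C4 and C5): 0.860000 × 0.990000 = 0.851400
Parallel ([0.851400] and C6): 1 − (1 − 0.851400)(1 − 0.830000) = 0.974738
Series ([0.982600] and [0.974738]): 0.982600 × 0.974738 = 0.9578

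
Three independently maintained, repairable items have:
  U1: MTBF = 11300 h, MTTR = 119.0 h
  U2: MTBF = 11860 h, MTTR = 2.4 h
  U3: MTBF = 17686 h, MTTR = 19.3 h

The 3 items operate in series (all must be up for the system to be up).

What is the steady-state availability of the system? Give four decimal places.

A(U1) = MTBF/(MTBF+MTTR) = 11300/(11300+119.0) = 0.989579
A(U2) = MTBF/(MTBF+MTTR) = 11860/(11860+2.4) = 0.999798
A(U3) = MTBF/(MTBF+MTTR) = 17686/(17686+19.3) = 0.998910
Series availability: 0.989579 × 0.999798 × 0.998910 = 0.9883

0.9883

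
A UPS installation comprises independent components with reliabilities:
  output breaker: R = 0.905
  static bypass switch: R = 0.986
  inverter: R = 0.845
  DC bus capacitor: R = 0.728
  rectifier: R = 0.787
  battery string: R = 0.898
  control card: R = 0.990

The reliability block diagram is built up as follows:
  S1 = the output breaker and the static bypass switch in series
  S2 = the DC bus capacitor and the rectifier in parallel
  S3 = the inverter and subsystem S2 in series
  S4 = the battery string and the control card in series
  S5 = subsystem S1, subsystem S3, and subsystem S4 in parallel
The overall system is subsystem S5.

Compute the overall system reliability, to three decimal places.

Series (output breaker and static bypass switch): 0.90500 × 0.98600 = 0.89233
Parallel (DC bus capacitor and rectifier): 1 − (1 − 0.72800)(1 − 0.78700) = 0.94206
Series (inverter and [0.94206]): 0.84500 × 0.94206 = 0.79604
Series (battery string and control card): 0.89800 × 0.99000 = 0.88902
Parallel ([0.89233], [0.79604], and [0.88902]): 1 − (1 − 0.89233)(1 − 0.79604)(1 − 0.88902) = 0.998

0.998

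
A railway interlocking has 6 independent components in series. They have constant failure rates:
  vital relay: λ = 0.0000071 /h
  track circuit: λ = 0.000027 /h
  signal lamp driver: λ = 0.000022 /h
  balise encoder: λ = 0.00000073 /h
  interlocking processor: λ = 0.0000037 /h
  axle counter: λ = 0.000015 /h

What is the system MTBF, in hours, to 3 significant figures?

Series of exponential components: λ_sys = Σ λ_i
λ_sys = 0.0000071 + 0.000027 + 0.000022 + 0.00000073 + 0.0000037 + 0.000015 = 7.5530e-05 /h
MTBF = 1 / λ_sys = 13200 h

13200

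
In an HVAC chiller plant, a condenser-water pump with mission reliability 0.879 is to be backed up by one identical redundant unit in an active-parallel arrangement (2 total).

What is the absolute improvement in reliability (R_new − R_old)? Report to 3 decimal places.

0.106

R_before = 0.879
R_after = 1 − (1 − 0.879)^2 = 0.985
ΔR = 0.985 − 0.879 = 0.106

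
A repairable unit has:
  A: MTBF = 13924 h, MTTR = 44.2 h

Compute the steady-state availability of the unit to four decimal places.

0.9968

A(A) = MTBF/(MTBF+MTTR) = 13924/(13924+44.2) = 0.9968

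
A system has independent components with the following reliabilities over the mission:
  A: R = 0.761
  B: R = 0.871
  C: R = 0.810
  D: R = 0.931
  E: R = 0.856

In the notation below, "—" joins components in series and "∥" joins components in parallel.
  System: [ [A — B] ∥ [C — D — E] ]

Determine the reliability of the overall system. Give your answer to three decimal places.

Series (A and B): 0.76100 × 0.87100 = 0.66283
Series (C, D, and E): 0.81000 × 0.93100 × 0.85600 = 0.64552
Parallel ([0.66283] and [0.64552]): 1 − (1 − 0.66283)(1 − 0.64552) = 0.880

0.880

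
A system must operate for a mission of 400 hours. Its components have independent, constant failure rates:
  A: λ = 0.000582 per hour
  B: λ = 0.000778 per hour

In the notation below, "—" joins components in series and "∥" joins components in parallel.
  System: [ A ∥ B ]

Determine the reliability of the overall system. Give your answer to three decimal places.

0.944

R(A) = exp(−0.000582 × 400) = 0.79231
R(B) = exp(−0.000778 × 400) = 0.73257
Parallel (A and B): 1 − (1 − 0.79231)(1 − 0.73257) = 0.944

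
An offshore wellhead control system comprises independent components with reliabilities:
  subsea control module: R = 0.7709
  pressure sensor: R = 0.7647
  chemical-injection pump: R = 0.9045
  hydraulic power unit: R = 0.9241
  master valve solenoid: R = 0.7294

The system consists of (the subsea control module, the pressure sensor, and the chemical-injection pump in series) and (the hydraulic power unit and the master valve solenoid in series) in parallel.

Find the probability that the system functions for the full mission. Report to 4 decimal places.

Series (subsea control module, pressure sensor, and chemical-injection pump): 0.770900 × 0.764700 × 0.904500 = 0.533209
Series (hydraulic power unit and master valve solenoid): 0.924100 × 0.729400 = 0.674039
Parallel ([0.533209] and [0.674039]): 1 − (1 − 0.533209)(1 − 0.674039) = 0.8478

0.8478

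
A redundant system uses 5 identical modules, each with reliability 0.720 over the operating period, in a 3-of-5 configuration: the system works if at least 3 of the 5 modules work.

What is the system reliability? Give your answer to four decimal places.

R = Σ_{i=3}^{5} C(5,i) p^i (1−p)^{5−i} with p = 0.720
C(5,3)·0.720^3·0.280^2 = 0.292626
C(5,4)·0.720^4·0.280^1 = 0.376234
C(5,5)·0.720^5·0.280^0 = 0.193492
Sum = 0.8624

0.8624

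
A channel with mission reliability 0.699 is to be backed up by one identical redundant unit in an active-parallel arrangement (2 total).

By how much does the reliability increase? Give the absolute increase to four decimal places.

R_before = 0.699
R_after = 1 − (1 − 0.699)^2 = 0.9094
ΔR = 0.9094 − 0.699 = 0.2104

0.2104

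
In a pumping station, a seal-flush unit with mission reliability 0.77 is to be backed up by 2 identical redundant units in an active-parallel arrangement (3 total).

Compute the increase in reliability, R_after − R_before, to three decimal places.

R_before = 0.77
R_after = 1 − (1 − 0.77)^3 = 0.988
ΔR = 0.988 − 0.77 = 0.218

0.218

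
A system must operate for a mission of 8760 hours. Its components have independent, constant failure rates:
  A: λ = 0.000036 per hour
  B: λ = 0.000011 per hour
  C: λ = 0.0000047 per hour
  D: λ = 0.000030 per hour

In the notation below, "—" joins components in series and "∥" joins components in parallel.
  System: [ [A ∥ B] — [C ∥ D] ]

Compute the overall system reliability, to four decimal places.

0.9661

R(A) = exp(−0.000036 × 8760) = 0.729526
R(B) = exp(−0.000011 × 8760) = 0.908137
R(C) = exp(−0.0000047 × 8760) = 0.959664
R(D) = exp(−0.000030 × 8760) = 0.768896
Parallel (A and B): 1 − (1 − 0.729526)(1 − 0.908137) = 0.975153
Parallel (C and D): 1 − (1 − 0.959664)(1 − 0.768896) = 0.990678
Series ([0.975153] and [0.990678]): 0.975153 × 0.990678 = 0.9661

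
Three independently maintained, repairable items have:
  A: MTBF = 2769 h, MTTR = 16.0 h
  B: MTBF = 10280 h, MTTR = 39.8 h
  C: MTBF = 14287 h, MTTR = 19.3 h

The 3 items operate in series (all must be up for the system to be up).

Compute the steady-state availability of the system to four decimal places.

0.9891

A(A) = MTBF/(MTBF+MTTR) = 2769/(2769+16.0) = 0.994255
A(B) = MTBF/(MTBF+MTTR) = 10280/(10280+39.8) = 0.996143
A(C) = MTBF/(MTBF+MTTR) = 14287/(14287+19.3) = 0.998651
Series availability: 0.994255 × 0.996143 × 0.998651 = 0.9891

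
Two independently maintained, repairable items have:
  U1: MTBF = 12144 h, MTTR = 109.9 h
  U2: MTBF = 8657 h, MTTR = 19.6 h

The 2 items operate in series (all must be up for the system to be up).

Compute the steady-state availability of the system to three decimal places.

0.989

A(U1) = MTBF/(MTBF+MTTR) = 12144/(12144+109.9) = 0.991031
A(U2) = MTBF/(MTBF+MTTR) = 8657/(8657+19.6) = 0.997741
Series availability: 0.991031 × 0.997741 = 0.989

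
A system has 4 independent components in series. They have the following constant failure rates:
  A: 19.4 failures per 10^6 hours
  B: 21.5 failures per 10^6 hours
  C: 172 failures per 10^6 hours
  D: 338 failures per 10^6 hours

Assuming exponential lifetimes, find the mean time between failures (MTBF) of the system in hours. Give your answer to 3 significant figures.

1820

Series of exponential components: λ_sys = Σ λ_i
λ_sys = 0.0000194 + 0.0000215 + 0.000172 + 0.000338 = 5.5090e-04 /h
MTBF = 1 / λ_sys = 1820 h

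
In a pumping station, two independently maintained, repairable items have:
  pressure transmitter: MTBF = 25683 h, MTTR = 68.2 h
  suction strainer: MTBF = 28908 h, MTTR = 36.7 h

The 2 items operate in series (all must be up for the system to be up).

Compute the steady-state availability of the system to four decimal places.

A(pressure transmitter) = MTBF/(MTBF+MTTR) = 25683/(25683+68.2) = 0.997352
A(suction strainer) = MTBF/(MTBF+MTTR) = 28908/(28908+36.7) = 0.998732
Series availability: 0.997352 × 0.998732 = 0.9961

0.9961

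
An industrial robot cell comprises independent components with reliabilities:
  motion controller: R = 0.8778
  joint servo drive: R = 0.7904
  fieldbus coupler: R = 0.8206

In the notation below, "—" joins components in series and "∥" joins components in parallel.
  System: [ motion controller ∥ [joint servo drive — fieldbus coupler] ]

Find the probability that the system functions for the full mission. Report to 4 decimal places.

Series (joint servo drive and fieldbus coupler): 0.790400 × 0.820600 = 0.648602
Parallel (motion controller and [0.648602]): 1 − (1 − 0.877800)(1 − 0.648602) = 0.9571

0.9571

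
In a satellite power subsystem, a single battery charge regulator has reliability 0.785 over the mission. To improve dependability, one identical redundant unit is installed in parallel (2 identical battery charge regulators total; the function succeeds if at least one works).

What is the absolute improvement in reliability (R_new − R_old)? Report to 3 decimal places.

R_before = 0.785
R_after = 1 − (1 − 0.785)^2 = 0.954
ΔR = 0.954 − 0.785 = 0.169

0.169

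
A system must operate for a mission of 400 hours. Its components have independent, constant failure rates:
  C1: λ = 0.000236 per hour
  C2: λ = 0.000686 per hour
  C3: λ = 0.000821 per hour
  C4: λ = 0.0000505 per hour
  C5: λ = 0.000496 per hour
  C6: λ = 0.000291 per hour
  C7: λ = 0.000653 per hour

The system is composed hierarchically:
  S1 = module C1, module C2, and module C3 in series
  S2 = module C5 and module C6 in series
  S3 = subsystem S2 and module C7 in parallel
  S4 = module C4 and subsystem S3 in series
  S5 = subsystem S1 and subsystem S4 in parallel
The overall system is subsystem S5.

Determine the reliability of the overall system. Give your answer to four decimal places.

0.9594

R(C1) = exp(−0.000236 × 400) = 0.909919
R(C2) = exp(−0.000686 × 400) = 0.760028
R(C3) = exp(−0.000821 × 400) = 0.720075
R(C4) = exp(−0.0000505 × 400) = 0.980003
R(C5) = exp(−0.000496 × 400) = 0.820042
R(C6) = exp(−0.000291 × 400) = 0.890119
R(C7) = exp(−0.000653 × 400) = 0.770127
Series (C1, C2, and C3): 0.909919 × 0.760028 × 0.720075 = 0.497978
Series (C5 and C6): 0.820042 × 0.890119 = 0.729935
Parallel ([0.729935] and C7): 1 − (1 − 0.729935)(1 − 0.770127) = 0.937919
Series (C4 and [0.937919]): 0.980003 × 0.937919 = 0.919163
Parallel ([0.497978] and [0.919163]): 1 − (1 − 0.497978)(1 − 0.919163) = 0.9594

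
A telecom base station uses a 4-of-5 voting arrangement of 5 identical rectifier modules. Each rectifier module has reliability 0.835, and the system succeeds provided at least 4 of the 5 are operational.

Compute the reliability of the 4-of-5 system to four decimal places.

0.8070

R = Σ_{i=4}^{5} C(5,i) p^i (1−p)^{5−i} with p = 0.835
C(5,4)·0.835^4·0.165^1 = 0.401051
C(5,5)·0.835^5·0.165^0 = 0.405912
Sum = 0.8070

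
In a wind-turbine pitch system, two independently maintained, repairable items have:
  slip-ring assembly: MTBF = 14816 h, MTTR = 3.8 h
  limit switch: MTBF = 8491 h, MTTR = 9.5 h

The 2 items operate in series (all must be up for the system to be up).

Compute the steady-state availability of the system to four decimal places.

0.9986

A(slip-ring assembly) = MTBF/(MTBF+MTTR) = 14816/(14816+3.8) = 0.999744
A(limit switch) = MTBF/(MTBF+MTTR) = 8491/(8491+9.5) = 0.998882
Series availability: 0.999744 × 0.998882 = 0.9986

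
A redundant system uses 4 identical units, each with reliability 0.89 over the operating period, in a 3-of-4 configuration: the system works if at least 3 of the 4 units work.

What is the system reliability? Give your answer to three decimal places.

R = Σ_{i=3}^{4} C(4,i) p^i (1−p)^{4−i} with p = 0.89
C(4,3)·0.89^3·0.11^1 = 0.31019
C(4,4)·0.89^4·0.11^0 = 0.62742
Sum = 0.938

0.938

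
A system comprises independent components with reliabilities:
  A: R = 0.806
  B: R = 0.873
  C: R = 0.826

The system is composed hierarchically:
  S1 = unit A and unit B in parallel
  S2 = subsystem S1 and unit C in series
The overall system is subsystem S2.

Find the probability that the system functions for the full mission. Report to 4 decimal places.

Parallel (A and B): 1 − (1 − 0.806000)(1 − 0.873000) = 0.975362
Series ([0.975362] and C): 0.975362 × 0.826000 = 0.8056

0.8056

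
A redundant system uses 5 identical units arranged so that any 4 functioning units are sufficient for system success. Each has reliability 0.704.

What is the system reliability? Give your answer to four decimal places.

R = Σ_{i=4}^{5} C(5,i) p^i (1−p)^{5−i} with p = 0.704
C(5,4)·0.704^4·0.296^1 = 0.363540
C(5,5)·0.704^5·0.296^0 = 0.172927
Sum = 0.5365

0.5365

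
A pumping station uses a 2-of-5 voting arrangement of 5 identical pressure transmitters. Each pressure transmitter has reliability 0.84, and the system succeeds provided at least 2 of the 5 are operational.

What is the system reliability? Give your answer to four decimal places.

0.9971

R = Σ_{i=2}^{5} C(5,i) p^i (1−p)^{5−i} with p = 0.84
C(5,2)·0.84^2·0.16^3 = 0.028901
C(5,3)·0.84^3·0.16^2 = 0.151732
C(5,4)·0.84^4·0.16^1 = 0.398297
C(5,5)·0.84^5·0.16^0 = 0.418212
Sum = 0.9971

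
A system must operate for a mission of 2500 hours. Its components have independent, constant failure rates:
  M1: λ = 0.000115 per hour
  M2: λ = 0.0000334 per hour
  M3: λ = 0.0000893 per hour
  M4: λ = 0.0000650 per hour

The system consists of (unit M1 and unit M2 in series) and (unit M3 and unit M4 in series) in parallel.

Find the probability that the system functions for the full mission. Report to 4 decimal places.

0.9008

R(M1) = exp(−0.000115 × 2500) = 0.750137
R(M2) = exp(−0.0000334 × 2500) = 0.919891
R(M3) = exp(−0.0000893 × 2500) = 0.799915
R(M4) = exp(−0.0000650 × 2500) = 0.850016
Series (M1 and M2): 0.750137 × 0.919891 = 0.690044
Series (M3 and M4): 0.799915 × 0.850016 = 0.679941
Parallel ([0.690044] and [0.679941]): 1 − (1 − 0.690044)(1 − 0.679941) = 0.9008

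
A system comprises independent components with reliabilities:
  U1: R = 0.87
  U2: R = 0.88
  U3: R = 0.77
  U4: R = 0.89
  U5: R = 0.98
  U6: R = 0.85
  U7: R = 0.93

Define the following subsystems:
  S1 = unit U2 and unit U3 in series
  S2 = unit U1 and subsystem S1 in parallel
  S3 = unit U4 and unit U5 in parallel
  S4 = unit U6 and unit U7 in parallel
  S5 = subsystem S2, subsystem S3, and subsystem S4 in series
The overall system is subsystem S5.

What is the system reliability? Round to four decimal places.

Series (U2 and U3): 0.880000 × 0.770000 = 0.677600
Parallel (U1 and [0.677600]): 1 − (1 − 0.870000)(1 − 0.677600) = 0.958088
Parallel (U4 and U5): 1 − (1 − 0.890000)(1 − 0.980000) = 0.997800
Parallel (U6 and U7): 1 − (1 − 0.850000)(1 − 0.930000) = 0.989500
Series ([0.958088], [0.997800], and [0.989500]): 0.958088 × 0.997800 × 0.989500 = 0.9459

0.9459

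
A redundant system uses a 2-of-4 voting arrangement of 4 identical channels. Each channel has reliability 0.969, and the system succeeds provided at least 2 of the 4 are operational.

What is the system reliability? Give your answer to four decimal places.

R = Σ_{i=2}^{4} C(4,i) p^i (1−p)^{4−i} with p = 0.969
C(4,2)·0.969^2·0.031^2 = 0.005414
C(4,3)·0.969^3·0.031^1 = 0.112822
C(4,4)·0.969^4·0.031^0 = 0.881648
Sum = 0.9999

0.9999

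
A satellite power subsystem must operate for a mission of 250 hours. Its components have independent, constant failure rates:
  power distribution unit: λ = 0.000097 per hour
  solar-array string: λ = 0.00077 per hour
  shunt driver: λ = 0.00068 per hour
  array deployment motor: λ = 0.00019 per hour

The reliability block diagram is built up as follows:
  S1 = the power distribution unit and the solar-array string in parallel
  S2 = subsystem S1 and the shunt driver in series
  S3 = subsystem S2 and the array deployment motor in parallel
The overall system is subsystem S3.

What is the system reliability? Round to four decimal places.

0.9926

R(power distribution unit) = exp(−0.000097 × 250) = 0.976042
R(solar-array string) = exp(−0.00077 × 250) = 0.824894
R(shunt driver) = exp(−0.00068 × 250) = 0.843665
R(array deployment motor) = exp(−0.00019 × 250) = 0.953610
Parallel (power distribution unit and solar-array string): 1 − (1 − 0.976042)(1 − 0.824894) = 0.995805
Series ([0.995805] and shunt driver): 0.995805 × 0.843665 = 0.840126
Parallel ([0.840126] and array deployment motor): 1 − (1 − 0.840126)(1 − 0.953610) = 0.9926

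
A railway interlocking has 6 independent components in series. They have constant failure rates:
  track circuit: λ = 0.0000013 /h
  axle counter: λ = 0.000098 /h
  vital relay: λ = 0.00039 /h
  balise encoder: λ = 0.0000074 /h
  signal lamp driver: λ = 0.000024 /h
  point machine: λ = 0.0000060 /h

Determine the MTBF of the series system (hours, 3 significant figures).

Series of exponential components: λ_sys = Σ λ_i
λ_sys = 0.0000013 + 0.000098 + 0.00039 + 0.0000074 + 0.000024 + 0.0000060 = 5.2670e-04 /h
MTBF = 1 / λ_sys = 1900 h

1900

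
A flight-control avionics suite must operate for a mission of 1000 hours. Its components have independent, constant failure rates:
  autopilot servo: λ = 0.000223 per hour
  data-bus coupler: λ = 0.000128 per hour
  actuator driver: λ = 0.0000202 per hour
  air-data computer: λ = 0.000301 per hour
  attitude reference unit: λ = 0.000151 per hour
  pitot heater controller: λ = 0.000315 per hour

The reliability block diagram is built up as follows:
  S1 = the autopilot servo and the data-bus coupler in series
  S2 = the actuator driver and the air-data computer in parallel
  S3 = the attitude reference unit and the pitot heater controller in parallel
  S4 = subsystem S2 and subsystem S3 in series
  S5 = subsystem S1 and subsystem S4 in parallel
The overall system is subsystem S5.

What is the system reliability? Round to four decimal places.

R(autopilot servo) = exp(−0.000223 × 1000) = 0.800115
R(data-bus coupler) = exp(−0.000128 × 1000) = 0.879853
R(actuator driver) = exp(−0.0000202 × 1000) = 0.980003
R(air-data computer) = exp(−0.000301 × 1000) = 0.740078
R(attitude reference unit) = exp(−0.000151 × 1000) = 0.859848
R(pitot heater controller) = exp(−0.000315 × 1000) = 0.729789
Series (autopilot servo and data-bus coupler): 0.800115 × 0.879853 = 0.703984
Parallel (actuator driver and air-data computer): 1 − (1 − 0.980003)(1 − 0.740078) = 0.994802
Parallel (attitude reference unit and pitot heater controller): 1 − (1 − 0.859848)(1 − 0.729789) = 0.962129
Series ([0.994802] and [0.962129]): 0.994802 × 0.962129 = 0.957128
Parallel ([0.703984] and [0.957128]): 1 − (1 − 0.703984)(1 − 0.957128) = 0.9873

0.9873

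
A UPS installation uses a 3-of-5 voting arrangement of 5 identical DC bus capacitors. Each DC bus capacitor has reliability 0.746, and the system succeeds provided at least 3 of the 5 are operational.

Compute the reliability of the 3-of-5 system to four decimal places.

R = Σ_{i=3}^{5} C(5,i) p^i (1−p)^{5−i} with p = 0.746
C(5,3)·0.746^3·0.254^2 = 0.267845
C(5,4)·0.746^4·0.254^1 = 0.393332
C(5,5)·0.746^5·0.254^0 = 0.231044
Sum = 0.8922

0.8922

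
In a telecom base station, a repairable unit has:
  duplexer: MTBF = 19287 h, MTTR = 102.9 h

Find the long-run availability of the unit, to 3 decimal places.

0.995

A(duplexer) = MTBF/(MTBF+MTTR) = 19287/(19287+102.9) = 0.995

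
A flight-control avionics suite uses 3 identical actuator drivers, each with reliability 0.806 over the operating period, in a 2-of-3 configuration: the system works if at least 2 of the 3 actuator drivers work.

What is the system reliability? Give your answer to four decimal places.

0.9017

R = Σ_{i=2}^{3} C(3,i) p^i (1−p)^{3−i} with p = 0.806
C(3,2)·0.806^2·0.194^1 = 0.378088
C(3,3)·0.806^3·0.194^0 = 0.523607
Sum = 0.9017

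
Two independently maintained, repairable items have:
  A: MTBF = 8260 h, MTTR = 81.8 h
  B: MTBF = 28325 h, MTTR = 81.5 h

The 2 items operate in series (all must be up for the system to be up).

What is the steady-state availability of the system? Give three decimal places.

A(A) = MTBF/(MTBF+MTTR) = 8260/(8260+81.8) = 0.990194
A(B) = MTBF/(MTBF+MTTR) = 28325/(28325+81.5) = 0.997131
Series availability: 0.990194 × 0.997131 = 0.987

0.987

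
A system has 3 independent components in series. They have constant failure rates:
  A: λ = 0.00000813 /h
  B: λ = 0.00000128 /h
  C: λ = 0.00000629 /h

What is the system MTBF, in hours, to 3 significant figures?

Series of exponential components: λ_sys = Σ λ_i
λ_sys = 0.00000813 + 0.00000128 + 0.00000629 = 1.5700e-05 /h
MTBF = 1 / λ_sys = 63700 h

63700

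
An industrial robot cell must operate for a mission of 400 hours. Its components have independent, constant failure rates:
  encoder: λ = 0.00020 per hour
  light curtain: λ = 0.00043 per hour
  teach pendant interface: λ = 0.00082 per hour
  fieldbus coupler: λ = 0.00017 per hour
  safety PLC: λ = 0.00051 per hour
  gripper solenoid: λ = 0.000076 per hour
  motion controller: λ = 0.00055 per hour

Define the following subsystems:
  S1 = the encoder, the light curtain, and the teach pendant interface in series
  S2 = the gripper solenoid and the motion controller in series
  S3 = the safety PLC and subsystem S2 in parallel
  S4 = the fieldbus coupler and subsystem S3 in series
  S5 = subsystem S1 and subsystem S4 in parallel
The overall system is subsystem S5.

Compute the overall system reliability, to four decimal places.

R(encoder) = exp(−0.00020 × 400) = 0.923116
R(light curtain) = exp(−0.00043 × 400) = 0.841979
R(teach pendant interface) = exp(−0.00082 × 400) = 0.720363
R(fieldbus coupler) = exp(−0.00017 × 400) = 0.934260
R(safety PLC) = exp(−0.00051 × 400) = 0.815462
R(gripper solenoid) = exp(−0.000076 × 400) = 0.970057
R(motion controller) = exp(−0.00055 × 400) = 0.802519
Series (encoder, light curtain, and teach pendant interface): 0.923116 × 0.841979 × 0.720363 = 0.559898
Series (gripper solenoid and motion controller): 0.970057 × 0.802519 = 0.778489
Parallel (safety PLC and [0.778489]): 1 − (1 − 0.815462)(1 − 0.778489) = 0.959123
Series (fieldbus coupler and [0.959123]): 0.934260 × 0.959123 = 0.896070
Parallel ([0.559898] and [0.896070]): 1 − (1 − 0.559898)(1 − 0.896070) = 0.9543

0.9543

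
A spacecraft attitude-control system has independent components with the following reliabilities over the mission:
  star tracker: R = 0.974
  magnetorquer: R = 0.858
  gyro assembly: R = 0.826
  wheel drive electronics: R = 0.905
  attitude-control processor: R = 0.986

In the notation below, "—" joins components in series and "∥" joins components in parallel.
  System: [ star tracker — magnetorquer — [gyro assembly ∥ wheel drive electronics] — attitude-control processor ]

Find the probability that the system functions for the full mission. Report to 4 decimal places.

Parallel (gyro assembly and wheel drive electronics): 1 − (1 − 0.826000)(1 − 0.905000) = 0.983470
Series (star tracker, magnetorquer, [0.983470], and attitude-control processor): 0.974000 × 0.858000 × 0.983470 × 0.986000 = 0.8104

0.8104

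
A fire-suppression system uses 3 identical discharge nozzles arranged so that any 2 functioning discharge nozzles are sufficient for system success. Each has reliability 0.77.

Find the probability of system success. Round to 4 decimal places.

R = Σ_{i=2}^{3} C(3,i) p^i (1−p)^{3−i} with p = 0.77
C(3,2)·0.77^2·0.23^1 = 0.409101
C(3,3)·0.77^3·0.23^0 = 0.456533
Sum = 0.8656

0.8656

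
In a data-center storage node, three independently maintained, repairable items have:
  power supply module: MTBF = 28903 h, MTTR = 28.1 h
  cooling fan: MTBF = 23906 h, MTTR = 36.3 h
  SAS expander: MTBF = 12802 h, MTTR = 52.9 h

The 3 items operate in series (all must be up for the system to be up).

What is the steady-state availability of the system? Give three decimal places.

0.993

A(power supply module) = MTBF/(MTBF+MTTR) = 28903/(28903+28.1) = 0.999029
A(cooling fan) = MTBF/(MTBF+MTTR) = 23906/(23906+36.3) = 0.998484
A(SAS expander) = MTBF/(MTBF+MTTR) = 12802/(12802+52.9) = 0.995885
Series availability: 0.999029 × 0.998484 × 0.995885 = 0.993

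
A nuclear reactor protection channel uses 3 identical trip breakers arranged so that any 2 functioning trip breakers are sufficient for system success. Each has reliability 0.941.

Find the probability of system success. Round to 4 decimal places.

R = Σ_{i=2}^{3} C(3,i) p^i (1−p)^{3−i} with p = 0.941
C(3,2)·0.941^2·0.059^1 = 0.156730
C(3,3)·0.941^3·0.059^0 = 0.833238
Sum = 0.9900

0.9900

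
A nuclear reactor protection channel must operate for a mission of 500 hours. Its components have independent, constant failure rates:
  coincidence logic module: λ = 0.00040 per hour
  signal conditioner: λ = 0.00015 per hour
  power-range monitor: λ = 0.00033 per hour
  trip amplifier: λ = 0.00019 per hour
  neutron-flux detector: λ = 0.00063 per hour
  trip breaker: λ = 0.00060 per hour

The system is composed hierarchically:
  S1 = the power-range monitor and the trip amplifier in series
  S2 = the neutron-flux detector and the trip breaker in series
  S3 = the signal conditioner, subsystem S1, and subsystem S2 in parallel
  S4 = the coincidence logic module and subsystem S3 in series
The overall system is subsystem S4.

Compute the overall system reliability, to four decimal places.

R(coincidence logic module) = exp(−0.00040 × 500) = 0.818731
R(signal conditioner) = exp(−0.00015 × 500) = 0.927743
R(power-range monitor) = exp(−0.00033 × 500) = 0.847894
R(trip amplifier) = exp(−0.00019 × 500) = 0.909373
R(neutron-flux detector) = exp(−0.00063 × 500) = 0.729789
R(trip breaker) = exp(−0.00060 × 500) = 0.740818
Series (power-range monitor and trip amplifier): 0.847894 × 0.909373 = 0.771052
Series (neutron-flux detector and trip breaker): 0.729789 × 0.740818 = 0.540641
Parallel (signal conditioner, [0.771052], and [0.540641]): 1 − (1 − 0.927743)(1 − 0.771052)(1 − 0.540641) = 0.992401
Series (coincidence logic module and [0.992401]): 0.818731 × 0.992401 = 0.8125

0.8125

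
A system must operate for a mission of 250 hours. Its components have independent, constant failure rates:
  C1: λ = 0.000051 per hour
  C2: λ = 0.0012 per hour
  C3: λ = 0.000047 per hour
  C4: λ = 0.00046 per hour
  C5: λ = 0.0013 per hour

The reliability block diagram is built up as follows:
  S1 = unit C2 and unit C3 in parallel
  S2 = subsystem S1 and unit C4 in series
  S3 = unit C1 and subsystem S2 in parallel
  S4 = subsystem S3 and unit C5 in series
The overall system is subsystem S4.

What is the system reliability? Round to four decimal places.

0.7215

R(C1) = exp(−0.000051 × 250) = 0.987331
R(C2) = exp(−0.0012 × 250) = 0.740818
R(C3) = exp(−0.000047 × 250) = 0.988319
R(C4) = exp(−0.00046 × 250) = 0.891366
R(C5) = exp(−0.0013 × 250) = 0.722527
Parallel (C2 and C3): 1 − (1 − 0.740818)(1 − 0.988319) = 0.996972
Series ([0.996972] and C4): 0.996972 × 0.891366 = 0.888667
Parallel (C1 and [0.888667]): 1 − (1 − 0.987331)(1 − 0.888667) = 0.998590
Series ([0.998590] and C5): 0.998590 × 0.722527 = 0.7215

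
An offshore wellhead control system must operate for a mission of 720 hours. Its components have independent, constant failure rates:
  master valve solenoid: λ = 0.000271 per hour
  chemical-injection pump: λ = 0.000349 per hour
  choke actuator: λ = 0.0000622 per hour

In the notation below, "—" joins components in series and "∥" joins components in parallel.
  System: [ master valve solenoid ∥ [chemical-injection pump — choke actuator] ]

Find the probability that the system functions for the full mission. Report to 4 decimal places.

R(master valve solenoid) = exp(−0.000271 × 720) = 0.822736
R(chemical-injection pump) = exp(−0.000349 × 720) = 0.777805
R(choke actuator) = exp(−0.0000622 × 720) = 0.956204
Series (chemical-injection pump and choke actuator): 0.777805 × 0.956204 = 0.743740
Parallel (master valve solenoid and [0.743740]): 1 − (1 − 0.822736)(1 − 0.743740) = 0.9546

0.9546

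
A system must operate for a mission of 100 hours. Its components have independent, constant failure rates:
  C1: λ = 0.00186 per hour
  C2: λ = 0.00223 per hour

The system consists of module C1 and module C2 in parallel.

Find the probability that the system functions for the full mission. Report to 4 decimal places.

R(C1) = exp(−0.00186 × 100) = 0.830274
R(C2) = exp(−0.00223 × 100) = 0.800115
Parallel (C1 and C2): 1 − (1 − 0.830274)(1 − 0.800115) = 0.9661

0.9661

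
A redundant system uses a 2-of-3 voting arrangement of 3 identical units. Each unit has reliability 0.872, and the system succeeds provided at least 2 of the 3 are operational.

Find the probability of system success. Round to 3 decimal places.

0.955

R = Σ_{i=2}^{3} C(3,i) p^i (1−p)^{3−i} with p = 0.872
C(3,2)·0.872^2·0.128^1 = 0.29199
C(3,3)·0.872^3·0.128^0 = 0.66305
Sum = 0.955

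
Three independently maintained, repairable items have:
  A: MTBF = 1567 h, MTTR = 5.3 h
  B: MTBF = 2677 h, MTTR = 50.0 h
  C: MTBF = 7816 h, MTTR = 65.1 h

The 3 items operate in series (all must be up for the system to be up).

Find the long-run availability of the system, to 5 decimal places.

0.97027

A(A) = MTBF/(MTBF+MTTR) = 1567/(1567+5.3) = 0.996629
A(B) = MTBF/(MTBF+MTTR) = 2677/(2677+50.0) = 0.981665
A(C) = MTBF/(MTBF+MTTR) = 7816/(7816+65.1) = 0.991740
Series availability: 0.996629 × 0.981665 × 0.991740 = 0.97027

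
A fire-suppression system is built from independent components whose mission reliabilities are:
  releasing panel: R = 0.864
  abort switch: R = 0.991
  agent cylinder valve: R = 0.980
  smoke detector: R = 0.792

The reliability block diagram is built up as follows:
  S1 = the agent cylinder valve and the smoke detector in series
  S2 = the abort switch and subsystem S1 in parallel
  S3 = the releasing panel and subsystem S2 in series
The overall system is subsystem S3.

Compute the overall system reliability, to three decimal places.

0.862

Series (agent cylinder valve and smoke detector): 0.98000 × 0.79200 = 0.77616
Parallel (abort switch and [0.77616]): 1 − (1 − 0.99100)(1 − 0.77616) = 0.99799
Series (releasing panel and [0.99799]): 0.86400 × 0.99799 = 0.862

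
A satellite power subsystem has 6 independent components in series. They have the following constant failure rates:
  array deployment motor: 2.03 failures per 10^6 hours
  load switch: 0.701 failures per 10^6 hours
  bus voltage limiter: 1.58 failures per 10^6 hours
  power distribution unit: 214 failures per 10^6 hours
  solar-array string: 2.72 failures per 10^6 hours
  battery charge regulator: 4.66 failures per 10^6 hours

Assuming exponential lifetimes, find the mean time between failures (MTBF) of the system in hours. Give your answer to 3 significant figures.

Series of exponential components: λ_sys = Σ λ_i
λ_sys = 0.00000203 + 0.000000701 + 0.00000158 + 0.000214 + 0.00000272 + 0.00000466 = 2.2569e-04 /h
MTBF = 1 / λ_sys = 4430 h

4430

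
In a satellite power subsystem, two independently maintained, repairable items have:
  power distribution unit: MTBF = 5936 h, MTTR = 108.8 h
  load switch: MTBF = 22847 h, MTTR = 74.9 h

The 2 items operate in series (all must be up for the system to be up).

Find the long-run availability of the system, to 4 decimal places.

A(power distribution unit) = MTBF/(MTBF+MTTR) = 5936/(5936+108.8) = 0.982001
A(load switch) = MTBF/(MTBF+MTTR) = 22847/(22847+74.9) = 0.996732
Series availability: 0.982001 × 0.996732 = 0.9788

0.9788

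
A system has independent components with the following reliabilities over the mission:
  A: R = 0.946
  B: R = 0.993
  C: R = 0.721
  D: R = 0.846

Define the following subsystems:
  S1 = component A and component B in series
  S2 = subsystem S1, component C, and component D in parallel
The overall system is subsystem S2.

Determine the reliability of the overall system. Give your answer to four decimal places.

Series (A and B): 0.946000 × 0.993000 = 0.939378
Parallel ([0.939378], C, and D): 1 − (1 − 0.939378)(1 − 0.721000)(1 − 0.846000) = 0.9974

0.9974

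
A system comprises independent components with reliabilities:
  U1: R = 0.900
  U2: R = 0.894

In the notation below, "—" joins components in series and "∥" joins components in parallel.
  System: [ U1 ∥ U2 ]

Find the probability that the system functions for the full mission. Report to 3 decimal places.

Parallel (U1 and U2): 1 − (1 − 0.90000)(1 − 0.89400) = 0.989

0.989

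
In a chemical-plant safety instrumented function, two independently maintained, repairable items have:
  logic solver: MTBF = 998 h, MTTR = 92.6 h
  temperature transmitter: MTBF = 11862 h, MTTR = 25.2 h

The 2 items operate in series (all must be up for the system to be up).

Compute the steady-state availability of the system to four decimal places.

0.9132

A(logic solver) = MTBF/(MTBF+MTTR) = 998/(998+92.6) = 0.915093
A(temperature transmitter) = MTBF/(MTBF+MTTR) = 11862/(11862+25.2) = 0.997880
Series availability: 0.915093 × 0.997880 = 0.9132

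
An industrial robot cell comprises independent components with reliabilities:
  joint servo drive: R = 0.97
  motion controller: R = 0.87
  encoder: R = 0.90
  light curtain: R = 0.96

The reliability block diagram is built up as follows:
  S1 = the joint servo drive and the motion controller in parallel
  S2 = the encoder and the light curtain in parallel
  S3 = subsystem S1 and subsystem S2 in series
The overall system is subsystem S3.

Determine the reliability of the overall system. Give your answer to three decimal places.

Parallel (joint servo drive and motion controller): 1 − (1 − 0.97000)(1 − 0.87000) = 0.99610
Parallel (encoder and light curtain): 1 − (1 − 0.90000)(1 − 0.96000) = 0.99600
Series ([0.99610] and [0.99600]): 0.99610 × 0.99600 = 0.992

0.992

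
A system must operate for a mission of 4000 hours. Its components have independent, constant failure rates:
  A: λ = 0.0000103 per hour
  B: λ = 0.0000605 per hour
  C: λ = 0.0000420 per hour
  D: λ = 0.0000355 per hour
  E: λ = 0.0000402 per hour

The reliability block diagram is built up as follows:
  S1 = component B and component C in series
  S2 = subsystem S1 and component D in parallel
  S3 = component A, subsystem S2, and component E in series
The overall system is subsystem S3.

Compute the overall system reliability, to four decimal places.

0.7807

R(A) = exp(−0.0000103 × 4000) = 0.959637
R(B) = exp(−0.0000605 × 4000) = 0.785056
R(C) = exp(−0.0000420 × 4000) = 0.845354
R(D) = exp(−0.0000355 × 4000) = 0.867621
R(E) = exp(−0.0000402 × 4000) = 0.851462
Series (B and C): 0.785056 × 0.845354 = 0.663650
Parallel ([0.663650] and D): 1 − (1 − 0.663650)(1 − 0.867621) = 0.955474
Series (A, [0.955474], and E): 0.959637 × 0.955474 × 0.851462 = 0.7807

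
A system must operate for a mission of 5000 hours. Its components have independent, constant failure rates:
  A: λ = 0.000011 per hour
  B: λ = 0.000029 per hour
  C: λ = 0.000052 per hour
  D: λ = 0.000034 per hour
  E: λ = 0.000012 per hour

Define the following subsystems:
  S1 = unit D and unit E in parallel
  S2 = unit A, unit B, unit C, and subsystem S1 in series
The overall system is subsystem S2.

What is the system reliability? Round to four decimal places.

0.6255

R(A) = exp(−0.000011 × 5000) = 0.946485
R(B) = exp(−0.000029 × 5000) = 0.865022
R(C) = exp(−0.000052 × 5000) = 0.771052
R(D) = exp(−0.000034 × 5000) = 0.843665
R(E) = exp(−0.000012 × 5000) = 0.941765
Parallel (D and E): 1 − (1 − 0.843665)(1 − 0.941765) = 0.990896
Series (A, B, C, and [0.990896]): 0.946485 × 0.865022 × 0.771052 × 0.990896 = 0.6255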